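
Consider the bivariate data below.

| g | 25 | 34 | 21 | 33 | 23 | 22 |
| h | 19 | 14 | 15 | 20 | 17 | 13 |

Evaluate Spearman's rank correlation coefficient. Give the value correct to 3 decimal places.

0.314

Rank g: 4, 6, 1, 5, 3, 2
Rank h: 5, 2, 3, 6, 4, 1
d = rank(g) − rank(h): -1, 4, -2, -1, -1, 1; Σd² = 24
ρ = 1 − 6Σd² / [n(n²−1)] = 1 − 6×24 / (6×35) = 1 − 144/210 ≈ 0.314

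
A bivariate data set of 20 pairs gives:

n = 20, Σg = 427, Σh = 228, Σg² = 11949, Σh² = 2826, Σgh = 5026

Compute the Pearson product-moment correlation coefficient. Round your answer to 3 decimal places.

r = (nΣgh − ΣgΣh) / √[(nΣg² − (Σg)²)(nΣh² − (Σh)²)]
Numerator: 20×5026 − 427×228 = 3164
Denominator: √[(238980 − 182329)(56520 − 51984)] = √[56651 × 4536] = 16030.2507
r = 3164 / 16030.2507 ≈ 0.197

0.197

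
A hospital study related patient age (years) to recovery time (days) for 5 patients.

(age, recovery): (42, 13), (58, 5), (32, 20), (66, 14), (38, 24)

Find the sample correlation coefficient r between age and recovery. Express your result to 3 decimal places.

-0.665

n = 5, Σx = 236, Σy = 76, Σx² = 11952, Σy² = 1366, Σxy = 3312
nΣxy − ΣxΣy = 16560 − 17936 = -1376
nΣx² − (Σx)² = 59760 − 55696 = 4064; nΣy² − (Σy)² = 6830 − 5776 = 1054
r = -1376 / √(4064 × 1054) = -1376 / 2069.6512 ≈ -0.665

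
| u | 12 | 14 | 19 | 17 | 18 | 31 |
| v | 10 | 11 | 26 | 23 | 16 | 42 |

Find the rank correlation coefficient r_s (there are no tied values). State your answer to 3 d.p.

0.943

Rank u: 1, 2, 5, 3, 4, 6
Rank v: 1, 2, 5, 4, 3, 6
d = rank(u) − rank(v): 0, 0, 0, -1, 1, 0; Σd² = 2
ρ = 1 − 6Σd² / [n(n²−1)] = 1 − 6×2 / (6×35) = 1 − 12/210 ≈ 0.943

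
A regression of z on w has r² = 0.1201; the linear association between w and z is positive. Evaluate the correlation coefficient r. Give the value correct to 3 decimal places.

0.347

|r| = √0.1201 = 0.347
The association is positive, so r = 0.347.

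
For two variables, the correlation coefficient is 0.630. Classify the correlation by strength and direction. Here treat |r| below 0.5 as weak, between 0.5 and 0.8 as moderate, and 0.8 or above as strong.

r = 0.630 > 0 so the relationship is positive.
|r| = 0.630, which falls in the moderate range.

moderate positive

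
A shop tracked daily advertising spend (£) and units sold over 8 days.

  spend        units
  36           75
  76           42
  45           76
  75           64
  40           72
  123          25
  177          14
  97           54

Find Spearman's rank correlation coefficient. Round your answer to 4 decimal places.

-0.9048

Rank spend: 1, 5, 3, 4, 2, 7, 8, 6
Rank units: 7, 3, 8, 5, 6, 2, 1, 4
d = rank(spend) − rank(units): -6, 2, -5, -1, -4, 5, 7, 2; Σd² = 160
ρ = 1 − 6Σd² / [n(n²−1)] = 1 − 6×160 / (8×63) = 1 − 960/504 ≈ -0.9048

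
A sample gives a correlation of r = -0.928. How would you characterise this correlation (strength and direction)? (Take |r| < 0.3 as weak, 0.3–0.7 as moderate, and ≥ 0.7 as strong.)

strong negative

r = -0.928 < 0 so the relationship is negative.
|r| = 0.928, which falls in the strong range.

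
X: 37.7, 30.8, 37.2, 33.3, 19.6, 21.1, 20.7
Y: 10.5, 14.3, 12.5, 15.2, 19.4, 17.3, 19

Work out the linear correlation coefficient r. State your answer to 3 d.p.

n = 7, ΣX = 200.4, ΣY = 108.2, ΣX² = 6120.52, ΣY² = 1738.68, ΣXY = 2946.02
nΣXY − ΣXΣY = 20622.14 − 21683.28 = -1061.14
nΣX² − (ΣX)² = 42843.64 − 40160.16 = 2683.48; nΣY² − (ΣY)² = 12170.76 − 11707.24 = 463.52
r = -1061.14 / √(2683.48 × 463.52) = -1061.14 / 1115.2787 ≈ -0.951

-0.951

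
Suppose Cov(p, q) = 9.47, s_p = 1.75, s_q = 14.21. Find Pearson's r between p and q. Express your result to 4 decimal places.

0.3808

r = Cov(p,q) / (s_p · s_q) = 9.47 / (1.75 × 14.21)
  = 9.47 / 24.8675 ≈ 0.3808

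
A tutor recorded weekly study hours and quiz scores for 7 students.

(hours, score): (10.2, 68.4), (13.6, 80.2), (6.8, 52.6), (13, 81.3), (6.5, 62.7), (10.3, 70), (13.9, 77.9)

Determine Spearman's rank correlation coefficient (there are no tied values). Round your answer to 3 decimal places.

0.821

Rank hours: 3, 6, 2, 5, 1, 4, 7
Rank score: 3, 6, 1, 7, 2, 4, 5
d = rank(hours) − rank(score): 0, 0, 1, -2, -1, 0, 2; Σd² = 10
ρ = 1 − 6Σd² / [n(n²−1)] = 1 − 6×10 / (7×48) = 1 − 60/336 ≈ 0.821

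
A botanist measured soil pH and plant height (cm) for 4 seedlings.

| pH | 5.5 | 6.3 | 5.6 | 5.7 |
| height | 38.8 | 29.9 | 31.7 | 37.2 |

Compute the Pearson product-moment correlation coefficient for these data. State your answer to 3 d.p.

n = 4, Σx = 23.1, Σy = 137.6, Σx² = 133.79, Σy² = 4788.18, Σxy = 791.33
nΣxy − ΣxΣy = 3165.32 − 3178.56 = -13.24
nΣx² − (Σx)² = 535.16 − 533.61 = 1.55; nΣy² − (Σy)² = 19152.72 − 18933.76 = 218.96
r = -13.24 / √(1.55 × 218.96) = -13.24 / 18.4225 ≈ -0.719

-0.719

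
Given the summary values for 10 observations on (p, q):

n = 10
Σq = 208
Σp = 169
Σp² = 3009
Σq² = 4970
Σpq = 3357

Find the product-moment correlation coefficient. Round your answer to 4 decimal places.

r = (nΣpq − ΣpΣq) / √[(nΣp² − (Σp)²)(nΣq² − (Σq)²)]
Numerator: 10×3357 − 169×208 = -1582
Denominator: √[(30090 − 28561)(49700 − 43264)] = √[1529 × 6436] = 3136.9801
r = -1582 / 3136.9801 ≈ -0.5043

-0.5043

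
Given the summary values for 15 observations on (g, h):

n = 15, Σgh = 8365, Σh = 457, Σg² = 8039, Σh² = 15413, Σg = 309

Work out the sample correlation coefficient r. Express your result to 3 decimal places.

r = (nΣgh − ΣgΣh) / √[(nΣg² − (Σg)²)(nΣh² − (Σh)²)]
Numerator: 15×8365 − 309×457 = -15738
Denominator: √[(120585 − 95481)(231195 − 208849)] = √[25104 × 22346] = 23684.8894
r = -15738 / 23684.8894 ≈ -0.664

-0.664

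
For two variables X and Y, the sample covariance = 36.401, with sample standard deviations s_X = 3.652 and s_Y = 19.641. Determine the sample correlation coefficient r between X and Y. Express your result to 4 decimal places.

r = Cov(X,Y) / (s_X · s_Y) = 36.401 / (3.652 × 19.641)
  = 36.401 / 71.7289 ≈ 0.5075

0.5075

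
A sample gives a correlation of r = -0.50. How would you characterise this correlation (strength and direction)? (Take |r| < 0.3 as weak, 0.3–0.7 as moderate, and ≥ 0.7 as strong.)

r = -0.50 < 0 so the relationship is negative.
|r| = 0.50, which falls in the moderate range.

moderate negative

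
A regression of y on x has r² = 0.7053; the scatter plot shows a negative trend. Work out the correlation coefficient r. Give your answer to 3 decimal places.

-0.840

|r| = √0.7053 = 0.840
The association is negative, so r = −0.840.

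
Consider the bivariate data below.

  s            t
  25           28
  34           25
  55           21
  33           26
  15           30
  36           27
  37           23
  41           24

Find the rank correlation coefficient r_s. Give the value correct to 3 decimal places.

Rank s: 2, 4, 8, 3, 1, 5, 6, 7
Rank t: 7, 4, 1, 5, 8, 6, 2, 3
d = rank(s) − rank(t): -5, 0, 7, -2, -7, -1, 4, 4; Σd² = 160
ρ = 1 − 6Σd² / [n(n²−1)] = 1 − 6×160 / (8×63) = 1 − 960/504 ≈ -0.905

-0.905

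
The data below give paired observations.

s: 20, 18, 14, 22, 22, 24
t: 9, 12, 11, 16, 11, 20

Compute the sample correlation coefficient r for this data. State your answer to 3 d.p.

0.604

n = 6, Σs = 120, Σt = 79, Σs² = 2464, Σt² = 1123, Σst = 1624
nΣst − ΣsΣt = 9744 − 9480 = 264
nΣs² − (Σs)² = 14784 − 14400 = 384; nΣt² − (Σt)² = 6738 − 6241 = 497
r = 264 / √(384 × 497) = 264 / 436.8615 ≈ 0.604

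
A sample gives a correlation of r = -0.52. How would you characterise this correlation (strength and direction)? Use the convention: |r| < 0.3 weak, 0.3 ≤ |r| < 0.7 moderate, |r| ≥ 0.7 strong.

moderate negative

r = -0.52 < 0 so the relationship is negative.
|r| = 0.52, which falls in the moderate range.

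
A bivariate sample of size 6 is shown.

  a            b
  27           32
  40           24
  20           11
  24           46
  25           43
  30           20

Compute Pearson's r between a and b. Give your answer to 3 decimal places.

-0.099

n = 6, Σa = 166, Σb = 176, Σa² = 4830, Σb² = 6086, Σab = 4823
nΣab − ΣaΣb = 28938 − 29216 = -278
nΣa² − (Σa)² = 28980 − 27556 = 1424; nΣb² − (Σb)² = 36516 − 30976 = 5540
r = -278 / √(1424 × 5540) = -278 / 2808.7293 ≈ -0.099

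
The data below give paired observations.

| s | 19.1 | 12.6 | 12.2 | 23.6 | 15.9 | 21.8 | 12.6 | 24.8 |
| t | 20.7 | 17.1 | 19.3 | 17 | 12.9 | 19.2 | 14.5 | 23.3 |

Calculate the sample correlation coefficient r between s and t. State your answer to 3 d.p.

n = 8, Σs = 142.6, Σt = 144, Σs² = 2731.22, Σt² = 2670.58, Σst = 2631.7
nΣst − ΣsΣt = 21053.6 − 20534.4 = 519.2
nΣs² − (Σs)² = 21849.76 − 20334.76 = 1515; nΣt² − (Σt)² = 21364.64 − 20736 = 628.64
r = 519.2 / √(1515 × 628.64) = 519.2 / 975.9045 ≈ 0.532

0.532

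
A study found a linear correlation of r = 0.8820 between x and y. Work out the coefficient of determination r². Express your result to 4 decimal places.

r² = (0.8820)² = 0.7779

0.7779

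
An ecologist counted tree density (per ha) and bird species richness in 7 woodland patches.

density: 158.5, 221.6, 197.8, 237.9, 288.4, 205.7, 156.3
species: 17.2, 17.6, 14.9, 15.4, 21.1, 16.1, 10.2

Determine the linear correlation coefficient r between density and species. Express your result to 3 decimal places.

n = 7, Σx = 1466.2, Σy = 112.5, Σx² = 319866.8, Σy² = 1873.23, Σxy = 24228.51
nΣxy − ΣxΣy = 169599.57 − 164947.5 = 4652.07
nΣx² − (Σx)² = 2239067.6 − 2149742.44 = 89325.16; nΣy² − (Σy)² = 13112.61 − 12656.25 = 456.36
r = 4652.07 / √(89325.16 × 456.36) = 4652.07 / 6384.7028 ≈ 0.729

0.729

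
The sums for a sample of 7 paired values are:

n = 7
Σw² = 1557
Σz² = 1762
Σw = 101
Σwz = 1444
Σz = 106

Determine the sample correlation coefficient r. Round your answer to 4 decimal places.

-0.6831

r = (nΣwz − ΣwΣz) / √[(nΣw² − (Σw)²)(nΣz² − (Σz)²)]
Numerator: 7×1444 − 101×106 = -598
Denominator: √[(10899 − 10201)(12334 − 11236)] = √[698 × 1098] = 875.4450
r = -598 / 875.4450 ≈ -0.6831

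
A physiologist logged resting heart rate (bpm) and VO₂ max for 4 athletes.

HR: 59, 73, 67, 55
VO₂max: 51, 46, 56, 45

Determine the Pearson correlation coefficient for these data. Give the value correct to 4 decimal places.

0.1714

n = 4, Σx = 254, Σy = 198, Σx² = 16324, Σy² = 9878, Σxy = 12594
nΣxy − ΣxΣy = 50376 − 50292 = 84
nΣx² − (Σx)² = 65296 − 64516 = 780; nΣy² − (Σy)² = 39512 − 39204 = 308
r = 84 / √(780 × 308) = 84 / 490.1428 ≈ 0.1714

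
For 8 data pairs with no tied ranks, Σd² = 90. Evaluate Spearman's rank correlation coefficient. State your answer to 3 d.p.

-0.071

ρ = 1 − 6Σd² / [n(n²−1)] = 1 − 6×90 / (8×63)
  = 1 − 540/504 = 1 − 1.0714 ≈ -0.071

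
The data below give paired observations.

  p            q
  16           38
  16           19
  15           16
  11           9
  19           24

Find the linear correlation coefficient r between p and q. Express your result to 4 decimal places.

0.5967

n = 5, Σp = 77, Σq = 106, Σp² = 1219, Σq² = 2718, Σpq = 1707
nΣpq − ΣpΣq = 8535 − 8162 = 373
nΣp² − (Σp)² = 6095 − 5929 = 166; nΣq² − (Σq)² = 13590 − 11236 = 2354
r = 373 / √(166 × 2354) = 373 / 625.1112 ≈ 0.5967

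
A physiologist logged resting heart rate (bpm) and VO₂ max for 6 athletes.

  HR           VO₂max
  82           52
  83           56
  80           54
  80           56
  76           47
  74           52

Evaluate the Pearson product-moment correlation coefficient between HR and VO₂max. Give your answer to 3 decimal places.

n = 6, Σx = 475, Σy = 317, Σx² = 37665, Σy² = 16805, Σxy = 25132
nΣxy − ΣxΣy = 150792 − 150575 = 217
nΣx² − (Σx)² = 225990 − 225625 = 365; nΣy² − (Σy)² = 100830 − 100489 = 341
r = 217 / √(365 × 341) = 217 / 352.7960 ≈ 0.615

0.615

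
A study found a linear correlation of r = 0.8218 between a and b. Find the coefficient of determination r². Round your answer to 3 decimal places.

r² = (0.8218)² = 0.675

0.675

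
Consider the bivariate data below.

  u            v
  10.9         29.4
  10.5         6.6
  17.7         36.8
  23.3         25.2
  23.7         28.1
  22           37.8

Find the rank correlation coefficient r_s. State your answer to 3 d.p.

Rank u: 2, 1, 3, 5, 6, 4
Rank v: 4, 1, 5, 2, 3, 6
d = rank(u) − rank(v): -2, 0, -2, 3, 3, -2; Σd² = 30
ρ = 1 − 6Σd² / [n(n²−1)] = 1 − 6×30 / (6×35) = 1 − 180/210 ≈ 0.143

0.143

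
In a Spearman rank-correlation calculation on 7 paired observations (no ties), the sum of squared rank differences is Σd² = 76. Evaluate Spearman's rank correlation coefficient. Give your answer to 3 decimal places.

-0.357

ρ = 1 − 6Σd² / [n(n²−1)] = 1 − 6×76 / (7×48)
  = 1 − 456/336 = 1 − 1.3571 ≈ -0.357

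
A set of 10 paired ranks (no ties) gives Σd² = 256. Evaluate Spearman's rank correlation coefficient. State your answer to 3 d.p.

-0.552

ρ = 1 − 6Σd² / [n(n²−1)] = 1 − 6×256 / (10×99)
  = 1 − 1536/990 = 1 − 1.5515 ≈ -0.552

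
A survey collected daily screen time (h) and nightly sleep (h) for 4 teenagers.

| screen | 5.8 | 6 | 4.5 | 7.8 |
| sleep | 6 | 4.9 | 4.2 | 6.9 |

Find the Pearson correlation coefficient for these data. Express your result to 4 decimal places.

n = 4, Σx = 24.1, Σy = 22, Σx² = 150.73, Σy² = 125.26, Σxy = 136.92
nΣxy − ΣxΣy = 547.68 − 530.2 = 17.48
nΣx² − (Σx)² = 602.92 − 580.81 = 22.11; nΣy² − (Σy)² = 501.04 − 484 = 17.04
r = 17.48 / √(22.11 × 17.04) = 17.48 / 19.4102 ≈ 0.9006

0.9006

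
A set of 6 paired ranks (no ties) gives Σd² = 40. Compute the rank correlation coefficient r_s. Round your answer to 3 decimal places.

ρ = 1 − 6Σd² / [n(n²−1)] = 1 − 6×40 / (6×35)
  = 1 − 240/210 = 1 − 1.1429 ≈ -0.143

-0.143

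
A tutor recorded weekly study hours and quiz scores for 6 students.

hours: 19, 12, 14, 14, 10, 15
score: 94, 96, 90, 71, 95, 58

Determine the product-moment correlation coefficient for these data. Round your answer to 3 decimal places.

-0.184

n = 6, Σx = 84, Σy = 504, Σx² = 1222, Σy² = 43582, Σxy = 7012
nΣxy − ΣxΣy = 42072 − 42336 = -264
nΣx² − (Σx)² = 7332 − 7056 = 276; nΣy² − (Σy)² = 261492 − 254016 = 7476
r = -264 / √(276 × 7476) = -264 / 1436.4456 ≈ -0.184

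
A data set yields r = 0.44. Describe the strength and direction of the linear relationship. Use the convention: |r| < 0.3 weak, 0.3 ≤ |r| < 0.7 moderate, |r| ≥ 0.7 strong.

r = 0.44 > 0 so the relationship is positive.
|r| = 0.44, which falls in the moderate range.

moderate positive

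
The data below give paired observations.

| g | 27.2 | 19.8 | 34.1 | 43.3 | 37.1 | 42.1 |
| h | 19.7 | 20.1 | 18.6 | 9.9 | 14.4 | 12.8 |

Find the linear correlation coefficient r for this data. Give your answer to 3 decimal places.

-0.903

n = 6, Σg = 203.6, Σh = 95.5, Σg² = 7318.4, Σh² = 1607.27, Σgh = 3069.87
nΣgh − ΣgΣh = 18419.22 − 19443.8 = -1024.58
nΣg² − (Σg)² = 43910.4 − 41452.96 = 2457.44; nΣh² − (Σh)² = 9643.62 − 9120.25 = 523.37
r = -1024.58 / √(2457.44 × 523.37) = -1024.58 / 1134.0857 ≈ -0.903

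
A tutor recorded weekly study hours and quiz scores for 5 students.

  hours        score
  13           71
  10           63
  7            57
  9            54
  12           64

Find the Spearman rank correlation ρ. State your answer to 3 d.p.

Rank hours: 5, 3, 1, 2, 4
Rank score: 5, 3, 2, 1, 4
d = rank(hours) − rank(score): 0, 0, -1, 1, 0; Σd² = 2
ρ = 1 − 6Σd² / [n(n²−1)] = 1 − 6×2 / (5×24) = 1 − 12/120 ≈ 0.900

0.900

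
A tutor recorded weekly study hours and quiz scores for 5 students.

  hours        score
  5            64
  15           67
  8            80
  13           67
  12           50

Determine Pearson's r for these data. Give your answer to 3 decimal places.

-0.236

n = 5, Σx = 53, Σy = 328, Σx² = 627, Σy² = 21974, Σxy = 3436
nΣxy − ΣxΣy = 17180 − 17384 = -204
nΣx² − (Σx)² = 3135 − 2809 = 326; nΣy² − (Σy)² = 109870 − 107584 = 2286
r = -204 / √(326 × 2286) = -204 / 863.2705 ≈ -0.236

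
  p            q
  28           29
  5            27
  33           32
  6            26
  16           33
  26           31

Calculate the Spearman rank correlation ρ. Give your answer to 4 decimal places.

Rank p: 5, 1, 6, 2, 3, 4
Rank q: 3, 2, 5, 1, 6, 4
d = rank(p) − rank(q): 2, -1, 1, 1, -3, 0; Σd² = 16
ρ = 1 − 6Σd² / [n(n²−1)] = 1 − 6×16 / (6×35) = 1 − 96/210 ≈ 0.5429

0.5429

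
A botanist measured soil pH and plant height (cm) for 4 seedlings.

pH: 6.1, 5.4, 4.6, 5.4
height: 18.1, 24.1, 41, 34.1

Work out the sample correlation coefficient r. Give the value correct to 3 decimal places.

n = 4, Σx = 21.5, Σy = 117.3, Σx² = 116.69, Σy² = 3752.23, Σxy = 613.29
nΣxy − ΣxΣy = 2453.16 − 2521.95 = -68.79
nΣx² − (Σx)² = 466.76 − 462.25 = 4.51; nΣy² − (Σy)² = 15008.92 − 13759.29 = 1249.63
r = -68.79 / √(4.51 × 1249.63) = -68.79 / 75.0722 ≈ -0.916

-0.916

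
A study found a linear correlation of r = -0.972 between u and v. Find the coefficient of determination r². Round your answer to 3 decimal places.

r² = (-0.972)² = 0.945

0.945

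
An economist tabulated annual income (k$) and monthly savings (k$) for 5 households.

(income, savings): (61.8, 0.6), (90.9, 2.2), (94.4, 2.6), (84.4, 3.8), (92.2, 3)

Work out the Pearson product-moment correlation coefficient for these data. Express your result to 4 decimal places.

0.7256

n = 5, Σx = 423.7, Σy = 12.2, Σx² = 36617.61, Σy² = 35.4, Σxy = 1079.82
nΣxy − ΣxΣy = 5399.1 − 5169.14 = 229.96
nΣx² − (Σx)² = 183088.05 − 179521.69 = 3566.36; nΣy² − (Σy)² = 177 − 148.84 = 28.16
r = 229.96 / √(3566.36 × 28.16) = 229.96 / 316.9049 ≈ 0.7256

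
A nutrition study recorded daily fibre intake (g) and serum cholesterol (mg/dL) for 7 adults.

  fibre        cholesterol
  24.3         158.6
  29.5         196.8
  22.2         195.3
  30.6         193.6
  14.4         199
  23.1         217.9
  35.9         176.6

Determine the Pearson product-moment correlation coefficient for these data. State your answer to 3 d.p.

n = 7, Σx = 180, Σy = 1337.8, Σx² = 4919.72, Σy² = 257776.22, Σxy = 34158.43
nΣxy − ΣxΣy = 239109.01 − 240804 = -1694.99
nΣx² − (Σx)² = 34438.04 − 32400 = 2038.04; nΣy² − (Σy)² = 1804433.54 − 1789708.84 = 14724.7
r = -1694.99 / √(2038.04 × 14724.7) = -1694.99 / 5478.0953 ≈ -0.309

-0.309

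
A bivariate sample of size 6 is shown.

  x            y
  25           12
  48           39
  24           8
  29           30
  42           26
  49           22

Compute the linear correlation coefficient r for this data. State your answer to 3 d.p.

n = 6, Σx = 217, Σy = 137, Σx² = 8511, Σy² = 3789, Σxy = 5404
nΣxy − ΣxΣy = 32424 − 29729 = 2695
nΣx² − (Σx)² = 51066 − 47089 = 3977; nΣy² − (Σy)² = 22734 − 18769 = 3965
r = 2695 / √(3977 × 3965) = 2695 / 3970.9955 ≈ 0.679

0.679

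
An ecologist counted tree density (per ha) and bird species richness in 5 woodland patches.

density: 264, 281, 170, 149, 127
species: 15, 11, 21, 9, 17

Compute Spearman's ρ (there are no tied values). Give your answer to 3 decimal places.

Rank density: 4, 5, 3, 2, 1
Rank species: 3, 2, 5, 1, 4
d = rank(density) − rank(species): 1, 3, -2, 1, -3; Σd² = 24
ρ = 1 − 6Σd² / [n(n²−1)] = 1 − 6×24 / (5×24) = 1 − 144/120 ≈ -0.200

-0.200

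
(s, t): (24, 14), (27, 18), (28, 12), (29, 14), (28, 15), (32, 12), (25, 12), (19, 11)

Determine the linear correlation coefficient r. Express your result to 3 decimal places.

0.243

n = 8, Σs = 212, Σt = 108, Σs² = 5724, Σt² = 1494, Σst = 2877
nΣst − ΣsΣt = 23016 − 22896 = 120
nΣs² − (Σs)² = 45792 − 44944 = 848; nΣt² − (Σt)² = 11952 − 11664 = 288
r = 120 / √(848 × 288) = 120 / 494.1902 ≈ 0.243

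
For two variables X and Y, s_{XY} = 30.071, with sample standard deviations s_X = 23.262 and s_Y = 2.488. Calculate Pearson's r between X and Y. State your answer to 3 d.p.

r = Cov(X,Y) / (s_X · s_Y) = 30.071 / (23.262 × 2.488)
  = 30.071 / 57.8759 ≈ 0.520

0.520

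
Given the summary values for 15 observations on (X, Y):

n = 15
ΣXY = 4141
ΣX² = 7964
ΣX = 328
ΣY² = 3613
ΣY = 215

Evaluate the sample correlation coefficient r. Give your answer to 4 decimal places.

r = (nΣXY − ΣXΣY) / √[(nΣX² − (ΣX)²)(nΣY² − (ΣY)²)]
Numerator: 15×4141 − 328×215 = -8405
Denominator: √[(119460 − 107584)(54195 − 46225)] = √[11876 × 7970] = 9728.9116
r = -8405 / 9728.9116 ≈ -0.8639

-0.8639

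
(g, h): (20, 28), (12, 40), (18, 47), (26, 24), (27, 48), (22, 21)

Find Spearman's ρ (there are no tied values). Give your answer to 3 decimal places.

-0.029

Rank g: 3, 1, 2, 5, 6, 4
Rank h: 3, 4, 5, 2, 6, 1
d = rank(g) − rank(h): 0, -3, -3, 3, 0, 3; Σd² = 36
ρ = 1 − 6Σd² / [n(n²−1)] = 1 − 6×36 / (6×35) = 1 − 216/210 ≈ -0.029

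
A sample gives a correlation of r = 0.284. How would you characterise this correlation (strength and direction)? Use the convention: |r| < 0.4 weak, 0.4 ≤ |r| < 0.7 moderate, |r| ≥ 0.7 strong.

r = 0.284 > 0 so the relationship is positive.
|r| = 0.284, which falls in the weak range.

weak positive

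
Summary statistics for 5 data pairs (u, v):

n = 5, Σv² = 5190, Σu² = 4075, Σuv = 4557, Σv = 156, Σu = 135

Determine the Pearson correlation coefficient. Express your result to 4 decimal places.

0.9260

r = (nΣuv − ΣuΣv) / √[(nΣu² − (Σu)²)(nΣv² − (Σv)²)]
Numerator: 5×4557 − 135×156 = 1725
Denominator: √[(20375 − 18225)(25950 − 24336)] = √[2150 × 1614] = 1862.8204
r = 1725 / 1862.8204 ≈ 0.9260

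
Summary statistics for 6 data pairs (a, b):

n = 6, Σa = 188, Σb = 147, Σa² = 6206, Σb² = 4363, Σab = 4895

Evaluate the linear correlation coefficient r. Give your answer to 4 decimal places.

0.5898

r = (nΣab − ΣaΣb) / √[(nΣa² − (Σa)²)(nΣb² − (Σb)²)]
Numerator: 6×4895 − 188×147 = 1734
Denominator: √[(37236 − 35344)(26178 − 21609)] = √[1892 × 4569] = 2940.1612
r = 1734 / 2940.1612 ≈ 0.5898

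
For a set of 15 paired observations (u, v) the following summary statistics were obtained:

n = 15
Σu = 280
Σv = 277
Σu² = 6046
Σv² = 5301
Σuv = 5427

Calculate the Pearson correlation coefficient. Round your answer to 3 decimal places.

r = (nΣuv − ΣuΣv) / √[(nΣu² − (Σu)²)(nΣv² − (Σv)²)]
Numerator: 15×5427 − 280×277 = 3845
Denominator: √[(90690 − 78400)(79515 − 76729)] = √[12290 × 2786] = 5851.4904
r = 3845 / 5851.4904 ≈ 0.657

0.657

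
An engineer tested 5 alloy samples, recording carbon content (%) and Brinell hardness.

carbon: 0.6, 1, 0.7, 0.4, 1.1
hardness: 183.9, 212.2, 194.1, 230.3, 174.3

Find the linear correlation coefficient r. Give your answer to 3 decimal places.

-0.533

n = 5, Σx = 3.8, Σy = 994.8, Σx² = 3.22, Σy² = 199941.44, Σxy = 742.26
nΣxy − ΣxΣy = 3711.3 − 3780.24 = -68.94
nΣx² − (Σx)² = 16.1 − 14.44 = 1.66; nΣy² − (Σy)² = 999707.2 − 989627.04 = 10080.16
r = -68.94 / √(1.66 × 10080.16) = -68.94 / 129.3564 ≈ -0.533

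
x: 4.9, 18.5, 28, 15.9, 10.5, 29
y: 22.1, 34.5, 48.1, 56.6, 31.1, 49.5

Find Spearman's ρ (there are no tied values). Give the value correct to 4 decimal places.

Rank x: 1, 4, 5, 3, 2, 6
Rank y: 1, 3, 4, 6, 2, 5
d = rank(x) − rank(y): 0, 1, 1, -3, 0, 1; Σd² = 12
ρ = 1 − 6Σd² / [n(n²−1)] = 1 − 6×12 / (6×35) = 1 − 72/210 ≈ 0.6571

0.6571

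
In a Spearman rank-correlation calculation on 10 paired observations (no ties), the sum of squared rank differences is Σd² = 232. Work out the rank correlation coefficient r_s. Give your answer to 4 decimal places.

ρ = 1 − 6Σd² / [n(n²−1)] = 1 − 6×232 / (10×99)
  = 1 − 1392/990 = 1 − 1.40606 ≈ -0.4061

-0.4061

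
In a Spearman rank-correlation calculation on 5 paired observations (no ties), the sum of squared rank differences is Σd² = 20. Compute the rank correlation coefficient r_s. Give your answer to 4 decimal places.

0.0000

ρ = 1 − 6Σd² / [n(n²−1)] = 1 − 6×20 / (5×24)
  = 1 − 120/120 = 1 − 1.00000 ≈ 0.0000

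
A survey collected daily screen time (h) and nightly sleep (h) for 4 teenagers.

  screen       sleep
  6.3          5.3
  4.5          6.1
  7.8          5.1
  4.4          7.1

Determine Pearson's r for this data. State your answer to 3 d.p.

n = 4, Σx = 23, Σy = 23.6, Σx² = 140.14, Σy² = 141.72, Σxy = 131.86
nΣxy − ΣxΣy = 527.44 − 542.8 = -15.36
nΣx² − (Σx)² = 560.56 − 529 = 31.56; nΣy² − (Σy)² = 566.88 − 556.96 = 9.92
r = -15.36 / √(31.56 × 9.92) = -15.36 / 17.6939 ≈ -0.868

-0.868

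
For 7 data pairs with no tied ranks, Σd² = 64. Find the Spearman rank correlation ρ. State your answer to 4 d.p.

-0.1429

ρ = 1 − 6Σd² / [n(n²−1)] = 1 − 6×64 / (7×48)
  = 1 − 384/336 = 1 − 1.14286 ≈ -0.1429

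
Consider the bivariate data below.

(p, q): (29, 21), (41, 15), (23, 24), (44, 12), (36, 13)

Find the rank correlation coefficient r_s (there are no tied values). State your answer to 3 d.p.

-0.900

Rank p: 2, 4, 1, 5, 3
Rank q: 4, 3, 5, 1, 2
d = rank(p) − rank(q): -2, 1, -4, 4, 1; Σd² = 38
ρ = 1 − 6Σd² / [n(n²−1)] = 1 − 6×38 / (5×24) = 1 − 228/120 ≈ -0.900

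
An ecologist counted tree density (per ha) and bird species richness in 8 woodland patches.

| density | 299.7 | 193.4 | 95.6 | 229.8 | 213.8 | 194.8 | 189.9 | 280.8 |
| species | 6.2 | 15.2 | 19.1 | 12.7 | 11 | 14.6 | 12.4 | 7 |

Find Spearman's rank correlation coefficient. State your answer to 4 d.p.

-0.8095

Rank density: 8, 3, 1, 6, 5, 4, 2, 7
Rank species: 1, 7, 8, 5, 3, 6, 4, 2
d = rank(density) − rank(species): 7, -4, -7, 1, 2, -2, -2, 5; Σd² = 152
ρ = 1 − 6Σd² / [n(n²−1)] = 1 − 6×152 / (8×63) = 1 − 912/504 ≈ -0.8095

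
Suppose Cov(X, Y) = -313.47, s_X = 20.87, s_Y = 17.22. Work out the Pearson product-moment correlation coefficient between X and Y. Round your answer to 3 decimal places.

r = Cov(X,Y) / (s_X · s_Y) = -313.47 / (20.87 × 17.22)
  = -313.47 / 359.3814 ≈ -0.872

-0.872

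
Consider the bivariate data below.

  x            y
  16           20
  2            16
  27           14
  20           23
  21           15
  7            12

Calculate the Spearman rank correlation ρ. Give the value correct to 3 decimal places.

-0.086

Rank x: 3, 1, 6, 4, 5, 2
Rank y: 5, 4, 2, 6, 3, 1
d = rank(x) − rank(y): -2, -3, 4, -2, 2, 1; Σd² = 38
ρ = 1 − 6Σd² / [n(n²−1)] = 1 − 6×38 / (6×35) = 1 − 228/210 ≈ -0.086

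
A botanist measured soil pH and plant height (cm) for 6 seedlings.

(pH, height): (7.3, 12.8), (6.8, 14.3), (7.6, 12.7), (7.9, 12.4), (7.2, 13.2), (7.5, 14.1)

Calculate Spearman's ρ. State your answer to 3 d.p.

Rank pH: 3, 1, 5, 6, 2, 4
Rank height: 3, 6, 2, 1, 4, 5
d = rank(pH) − rank(height): 0, -5, 3, 5, -2, -1; Σd² = 64
ρ = 1 − 6Σd² / [n(n²−1)] = 1 − 6×64 / (6×35) = 1 − 384/210 ≈ -0.829

-0.829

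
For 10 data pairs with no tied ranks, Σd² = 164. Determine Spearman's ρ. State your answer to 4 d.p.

0.0061

ρ = 1 − 6Σd² / [n(n²−1)] = 1 − 6×164 / (10×99)
  = 1 − 984/990 = 1 − 0.99394 ≈ 0.0061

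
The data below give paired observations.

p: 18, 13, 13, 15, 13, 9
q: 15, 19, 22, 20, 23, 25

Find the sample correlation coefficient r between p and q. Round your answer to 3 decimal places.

-0.910

n = 6, Σp = 81, Σq = 124, Σp² = 1137, Σq² = 2624, Σpq = 1627
nΣpq − ΣpΣq = 9762 − 10044 = -282
nΣp² − (Σp)² = 6822 − 6561 = 261; nΣq² − (Σq)² = 15744 − 15376 = 368
r = -282 / √(261 × 368) = -282 / 309.9161 ≈ -0.910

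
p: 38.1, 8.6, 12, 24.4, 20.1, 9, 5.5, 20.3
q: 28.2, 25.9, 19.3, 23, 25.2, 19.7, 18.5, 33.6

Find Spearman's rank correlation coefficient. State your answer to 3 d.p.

0.595

Rank p: 8, 2, 4, 7, 5, 3, 1, 6
Rank q: 7, 6, 2, 4, 5, 3, 1, 8
d = rank(p) − rank(q): 1, -4, 2, 3, 0, 0, 0, -2; Σd² = 34
ρ = 1 − 6Σd² / [n(n²−1)] = 1 − 6×34 / (8×63) = 1 − 204/504 ≈ 0.595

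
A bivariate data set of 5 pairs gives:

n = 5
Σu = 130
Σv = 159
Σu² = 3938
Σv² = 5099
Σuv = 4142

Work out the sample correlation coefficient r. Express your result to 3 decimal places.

0.052

r = (nΣuv − ΣuΣv) / √[(nΣu² − (Σu)²)(nΣv² − (Σv)²)]
Numerator: 5×4142 − 130×159 = 40
Denominator: √[(19690 − 16900)(25495 − 25281)] = √[2790 × 214] = 772.6966
r = 40 / 772.6966 ≈ 0.052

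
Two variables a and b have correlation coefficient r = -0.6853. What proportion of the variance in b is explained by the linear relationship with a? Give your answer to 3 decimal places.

0.470

r² = (-0.6853)² = 0.470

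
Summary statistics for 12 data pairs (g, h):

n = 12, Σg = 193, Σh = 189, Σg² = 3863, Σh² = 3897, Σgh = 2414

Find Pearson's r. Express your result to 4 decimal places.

r = (nΣgh − ΣgΣh) / √[(nΣg² − (Σg)²)(nΣh² − (Σh)²)]
Numerator: 12×2414 − 193×189 = -7509
Denominator: √[(46356 − 37249)(46764 − 35721)] = √[9107 × 11043] = 10028.3898
r = -7509 / 10028.3898 ≈ -0.7488

-0.7488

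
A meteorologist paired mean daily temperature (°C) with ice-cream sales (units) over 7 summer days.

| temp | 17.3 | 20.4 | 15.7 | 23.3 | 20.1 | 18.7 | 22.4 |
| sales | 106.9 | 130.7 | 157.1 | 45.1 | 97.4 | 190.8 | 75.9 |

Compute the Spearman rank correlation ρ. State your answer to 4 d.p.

-0.7500

Rank temp: 2, 5, 1, 7, 4, 3, 6
Rank sales: 4, 5, 6, 1, 3, 7, 2
d = rank(temp) − rank(sales): -2, 0, -5, 6, 1, -4, 4; Σd² = 98
ρ = 1 − 6Σd² / [n(n²−1)] = 1 − 6×98 / (7×48) = 1 − 588/336 ≈ -0.7500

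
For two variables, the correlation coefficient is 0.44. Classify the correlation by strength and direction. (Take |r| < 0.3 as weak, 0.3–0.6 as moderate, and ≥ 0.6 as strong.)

r = 0.44 > 0 so the relationship is positive.
|r| = 0.44, which falls in the moderate range.

moderate positive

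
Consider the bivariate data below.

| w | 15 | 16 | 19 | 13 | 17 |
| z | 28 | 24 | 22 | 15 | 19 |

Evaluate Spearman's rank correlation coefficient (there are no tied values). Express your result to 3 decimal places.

0.100

Rank w: 2, 3, 5, 1, 4
Rank z: 5, 4, 3, 1, 2
d = rank(w) − rank(z): -3, -1, 2, 0, 2; Σd² = 18
ρ = 1 − 6Σd² / [n(n²−1)] = 1 − 6×18 / (5×24) = 1 − 108/120 ≈ 0.100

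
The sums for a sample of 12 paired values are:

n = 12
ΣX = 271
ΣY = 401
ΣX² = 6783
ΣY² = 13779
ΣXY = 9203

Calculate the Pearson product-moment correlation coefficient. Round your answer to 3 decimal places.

r = (nΣXY − ΣXΣY) / √[(nΣX² − (ΣX)²)(nΣY² − (ΣY)²)]
Numerator: 12×9203 − 271×401 = 1765
Denominator: √[(81396 − 73441)(165348 − 160801)] = √[7955 × 4547] = 6014.2651
r = 1765 / 6014.2651 ≈ 0.293

0.293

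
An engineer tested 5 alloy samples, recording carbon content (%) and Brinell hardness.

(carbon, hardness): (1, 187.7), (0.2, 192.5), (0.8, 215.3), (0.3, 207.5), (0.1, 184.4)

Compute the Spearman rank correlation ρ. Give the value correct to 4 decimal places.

Rank carbon: 5, 2, 4, 3, 1
Rank hardness: 2, 3, 5, 4, 1
d = rank(carbon) − rank(hardness): 3, -1, -1, -1, 0; Σd² = 12
ρ = 1 − 6Σd² / [n(n²−1)] = 1 − 6×12 / (5×24) = 1 − 72/120 ≈ 0.4000

0.4000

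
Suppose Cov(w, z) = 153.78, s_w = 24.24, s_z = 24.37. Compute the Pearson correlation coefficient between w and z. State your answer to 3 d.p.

r = Cov(w,z) / (s_w · s_z) = 153.78 / (24.24 × 24.37)
  = 153.78 / 590.7288 ≈ 0.260

0.260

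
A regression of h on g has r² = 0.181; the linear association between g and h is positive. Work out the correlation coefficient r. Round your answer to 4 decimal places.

0.4254

|r| = √0.181 = 0.4254
The association is positive, so r = 0.4254.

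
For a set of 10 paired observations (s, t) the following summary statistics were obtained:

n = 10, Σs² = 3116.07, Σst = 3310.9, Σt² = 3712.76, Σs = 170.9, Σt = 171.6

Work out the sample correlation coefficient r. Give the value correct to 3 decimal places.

r = (nΣst − ΣsΣt) / √[(nΣs² − (Σs)²)(nΣt² − (Σt)²)]
Numerator: 10×3310.9 − 170.9×171.6 = 3782.56
Denominator: √[(31160.7 − 29206.81)(37127.6 − 29446.56)] = √[1953.89 × 7681.04] = 3874.0040
r = 3782.56 / 3874.0040 ≈ 0.976

0.976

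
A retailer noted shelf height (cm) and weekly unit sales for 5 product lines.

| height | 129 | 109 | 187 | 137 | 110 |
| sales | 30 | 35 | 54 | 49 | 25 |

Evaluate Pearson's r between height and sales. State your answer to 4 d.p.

n = 5, Σx = 672, Σy = 193, Σx² = 94360, Σy² = 8067, Σxy = 27246
nΣxy − ΣxΣy = 136230 − 129696 = 6534
nΣx² − (Σx)² = 471800 − 451584 = 20216; nΣy² − (Σy)² = 40335 − 37249 = 3086
r = 6534 / √(20216 × 3086) = 6534 / 7898.5173 ≈ 0.8272

0.8272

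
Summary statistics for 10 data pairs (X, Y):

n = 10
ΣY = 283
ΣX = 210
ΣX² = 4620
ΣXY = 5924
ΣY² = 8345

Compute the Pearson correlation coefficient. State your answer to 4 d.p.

-0.0715

r = (nΣXY − ΣXΣY) / √[(nΣX² − (ΣX)²)(nΣY² − (ΣY)²)]
Numerator: 10×5924 − 210×283 = -190
Denominator: √[(46200 − 44100)(83450 − 80089)] = √[2100 × 3361] = 2656.7085
r = -190 / 2656.7085 ≈ -0.0715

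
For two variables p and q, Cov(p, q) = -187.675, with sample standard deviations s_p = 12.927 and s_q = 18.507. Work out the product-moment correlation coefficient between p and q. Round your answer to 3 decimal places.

-0.784

r = Cov(p,q) / (s_p · s_q) = -187.675 / (12.927 × 18.507)
  = -187.675 / 239.2400 ≈ -0.784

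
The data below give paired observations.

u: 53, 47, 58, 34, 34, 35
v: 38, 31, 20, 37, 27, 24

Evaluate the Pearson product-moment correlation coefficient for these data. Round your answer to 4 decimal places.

-0.1376

n = 6, Σu = 261, Σv = 177, Σu² = 11919, Σv² = 5479, Σuv = 7647
nΣuv − ΣuΣv = 45882 − 46197 = -315
nΣu² − (Σu)² = 71514 − 68121 = 3393; nΣv² − (Σv)² = 32874 − 31329 = 1545
r = -315 / √(3393 × 1545) = -315 / 2289.5818 ≈ -0.1376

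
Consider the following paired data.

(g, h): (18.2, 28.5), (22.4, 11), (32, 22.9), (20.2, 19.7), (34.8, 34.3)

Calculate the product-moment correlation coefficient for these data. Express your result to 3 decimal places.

n = 5, Σg = 127.6, Σh = 116.4, Σg² = 3476.08, Σh² = 3022.24, Σgh = 3089.48
nΣgh − ΣgΣh = 15447.4 − 14852.64 = 594.76
nΣg² − (Σg)² = 17380.4 − 16281.76 = 1098.64; nΣh² − (Σh)² = 15111.2 − 13548.96 = 1562.24
r = 594.76 / √(1098.64 × 1562.24) = 594.76 / 1310.0914 ≈ 0.454

0.454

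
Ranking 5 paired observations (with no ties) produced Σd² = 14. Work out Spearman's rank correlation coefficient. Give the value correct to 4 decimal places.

0.3000

ρ = 1 − 6Σd² / [n(n²−1)] = 1 − 6×14 / (5×24)
  = 1 − 84/120 = 1 − 0.70000 ≈ 0.3000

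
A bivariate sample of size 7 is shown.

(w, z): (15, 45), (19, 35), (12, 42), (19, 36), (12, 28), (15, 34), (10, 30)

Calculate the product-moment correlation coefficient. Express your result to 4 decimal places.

0.2438

n = 7, Σw = 102, Σz = 250, Σw² = 1560, Σz² = 9150, Σwz = 3674
nΣwz − ΣwΣz = 25718 − 25500 = 218
nΣw² − (Σw)² = 10920 − 10404 = 516; nΣz² − (Σz)² = 64050 − 62500 = 1550
r = 218 / √(516 × 1550) = 218 / 894.3154 ≈ 0.2438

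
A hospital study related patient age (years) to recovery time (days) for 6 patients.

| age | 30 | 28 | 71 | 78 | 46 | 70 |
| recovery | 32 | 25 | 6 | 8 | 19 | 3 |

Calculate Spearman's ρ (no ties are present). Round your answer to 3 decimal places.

-0.714

Rank age: 2, 1, 5, 6, 3, 4
Rank recovery: 6, 5, 2, 3, 4, 1
d = rank(age) − rank(recovery): -4, -4, 3, 3, -1, 3; Σd² = 60
ρ = 1 − 6Σd² / [n(n²−1)] = 1 − 6×60 / (6×35) = 1 − 360/210 ≈ -0.714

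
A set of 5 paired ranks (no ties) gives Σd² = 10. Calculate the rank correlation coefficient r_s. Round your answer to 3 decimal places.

0.500

ρ = 1 − 6Σd² / [n(n²−1)] = 1 − 6×10 / (5×24)
  = 1 − 60/120 = 1 − 0.5000 ≈ 0.500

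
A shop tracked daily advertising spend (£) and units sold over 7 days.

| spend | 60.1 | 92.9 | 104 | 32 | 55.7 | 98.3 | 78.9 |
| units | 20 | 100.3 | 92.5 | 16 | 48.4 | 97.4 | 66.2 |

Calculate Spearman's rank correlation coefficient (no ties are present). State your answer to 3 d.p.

Rank spend: 3, 5, 7, 1, 2, 6, 4
Rank units: 2, 7, 5, 1, 3, 6, 4
d = rank(spend) − rank(units): 1, -2, 2, 0, -1, 0, 0; Σd² = 10
ρ = 1 − 6Σd² / [n(n²−1)] = 1 − 6×10 / (7×48) = 1 − 60/336 ≈ 0.821

0.821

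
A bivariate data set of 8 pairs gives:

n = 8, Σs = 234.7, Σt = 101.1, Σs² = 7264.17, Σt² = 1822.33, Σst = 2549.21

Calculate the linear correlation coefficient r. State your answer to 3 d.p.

r = (nΣst − ΣsΣt) / √[(nΣs² − (Σs)²)(nΣt² − (Σt)²)]
Numerator: 8×2549.21 − 234.7×101.1 = -3334.49
Denominator: √[(58113.36 − 55084.09)(14578.64 − 10221.21)] = √[3029.27 × 4357.43] = 3633.1573
r = -3334.49 / 3633.1573 ≈ -0.918

-0.918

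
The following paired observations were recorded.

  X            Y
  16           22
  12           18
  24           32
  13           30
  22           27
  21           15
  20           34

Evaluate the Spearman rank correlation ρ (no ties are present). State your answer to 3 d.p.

Rank X: 3, 1, 7, 2, 6, 5, 4
Rank Y: 3, 2, 6, 5, 4, 1, 7
d = rank(X) − rank(Y): 0, -1, 1, -3, 2, 4, -3; Σd² = 40
ρ = 1 − 6Σd² / [n(n²−1)] = 1 − 6×40 / (7×48) = 1 − 240/336 ≈ 0.286

0.286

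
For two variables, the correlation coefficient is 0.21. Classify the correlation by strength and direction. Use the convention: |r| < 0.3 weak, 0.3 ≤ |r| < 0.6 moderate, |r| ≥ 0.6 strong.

weak positive

r = 0.21 > 0 so the relationship is positive.
|r| = 0.21, which falls in the weak range.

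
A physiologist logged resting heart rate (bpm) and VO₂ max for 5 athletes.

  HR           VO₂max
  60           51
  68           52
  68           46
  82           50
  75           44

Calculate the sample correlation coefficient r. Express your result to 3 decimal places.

n = 5, Σx = 353, Σy = 243, Σx² = 25197, Σy² = 11857, Σxy = 17124
nΣxy − ΣxΣy = 85620 − 85779 = -159
nΣx² − (Σx)² = 125985 − 124609 = 1376; nΣy² − (Σy)² = 59285 − 59049 = 236
r = -159 / √(1376 × 236) = -159 / 569.8561 ≈ -0.279

-0.279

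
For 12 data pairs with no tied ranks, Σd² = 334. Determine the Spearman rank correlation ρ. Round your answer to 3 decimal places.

ρ = 1 − 6Σd² / [n(n²−1)] = 1 − 6×334 / (12×143)
  = 1 − 2004/1716 = 1 − 1.1678 ≈ -0.168

-0.168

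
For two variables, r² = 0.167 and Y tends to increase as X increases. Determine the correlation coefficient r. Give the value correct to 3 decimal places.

0.409

|r| = √0.167 = 0.409
The association is positive, so r = 0.409.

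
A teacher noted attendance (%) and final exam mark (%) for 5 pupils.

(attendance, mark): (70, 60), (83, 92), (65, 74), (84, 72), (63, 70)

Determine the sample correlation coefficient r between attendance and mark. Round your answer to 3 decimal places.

n = 5, Σx = 365, Σy = 368, Σx² = 27039, Σy² = 27624, Σxy = 27104
nΣxy − ΣxΣy = 135520 − 134320 = 1200
nΣx² − (Σx)² = 135195 − 133225 = 1970; nΣy² − (Σy)² = 138120 − 135424 = 2696
r = 1200 / √(1970 × 2696) = 1200 / 2304.5867 ≈ 0.521

0.521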